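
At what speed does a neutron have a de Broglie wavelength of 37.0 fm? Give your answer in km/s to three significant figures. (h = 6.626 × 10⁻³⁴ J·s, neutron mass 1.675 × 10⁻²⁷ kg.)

v = 1.07 × 10⁴ km/s

p = h/λ = 6.626 × 10⁻³⁴ / 3.700 × 10⁻¹⁴ = 1.791 × 10⁻²⁰ kg·m/s.
v = p/m = 1.791 × 10⁻²⁰ / 1.675 × 10⁻²⁷ = 1.07 × 10⁷ m/s = 1.07 × 10⁴ km/s.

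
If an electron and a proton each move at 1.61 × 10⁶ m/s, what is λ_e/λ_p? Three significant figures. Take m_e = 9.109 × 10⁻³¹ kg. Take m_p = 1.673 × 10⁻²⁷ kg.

λ_e/λ_p = 1840

At fixed v, p = mv so λ = h/(mv) ∝ 1/m.
λ_e/λ_p = m_p/m_e = 1.673 × 10⁻²⁷/9.109 × 10⁻³¹ = 1840.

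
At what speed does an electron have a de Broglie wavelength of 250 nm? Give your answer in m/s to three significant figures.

p = h/λ = 6.626 × 10⁻³⁴ / 2.500 × 10⁻⁷ = 2.650 × 10⁻²⁷ kg·m/s.
v = p/m = 2.650 × 10⁻²⁷ / 9.109 × 10⁻³¹ = 2.91 × 10³ m/s = 2910 m/s.

v = 2910 m/s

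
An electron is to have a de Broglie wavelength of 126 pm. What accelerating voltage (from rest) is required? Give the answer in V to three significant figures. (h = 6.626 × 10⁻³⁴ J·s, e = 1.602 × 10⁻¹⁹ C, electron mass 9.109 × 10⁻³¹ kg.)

V = 94.8 V

p = h/λ = 6.626 × 10⁻³⁴ / 1.260 × 10⁻¹⁰ = 5.259 × 10⁻²⁴ kg·m/s.
KE = p²/(2m) = 1.518 × 10⁻¹⁷ J.
V = KE/e = 1.518 × 10⁻¹⁷ / (1.602 × 10⁻¹⁹) = 94.8 V.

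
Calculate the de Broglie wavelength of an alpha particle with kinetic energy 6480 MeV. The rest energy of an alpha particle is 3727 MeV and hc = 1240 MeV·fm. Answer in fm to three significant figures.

λ = 0.130 fm

Total energy E = KE + m₀c² = 6480 + 3727 = 10207 MeV.
(pc)² = E² − (m₀c²)² = (10207)² − (3727)² = 9.029 × 10⁷ MeV², so pc = 9502 MeV.
λ = hc/(pc) = 1240 MeV·fm / 9502 MeV = 0.130 fm.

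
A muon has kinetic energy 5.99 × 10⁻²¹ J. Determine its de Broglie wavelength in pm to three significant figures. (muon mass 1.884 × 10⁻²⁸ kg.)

λ = 441 pm

p = √(2mKE) = √(2 × 1.884 × 10⁻²⁸ × 5.990 × 10⁻²¹) = 1.502 × 10⁻²⁴ kg·m/s.
λ = h/p = 6.626 × 10⁻³⁴ / 1.502 × 10⁻²⁴ = 4.41 × 10⁻¹⁰ m = 441 pm.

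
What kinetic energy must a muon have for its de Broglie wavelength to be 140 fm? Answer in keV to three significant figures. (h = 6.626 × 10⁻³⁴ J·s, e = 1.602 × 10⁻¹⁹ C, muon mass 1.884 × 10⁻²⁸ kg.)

p = h/λ = 6.626 × 10⁻³⁴ / 1.400 × 10⁻¹³ = 4.733 × 10⁻²¹ kg·m/s.
KE = p²/(2m) = (4.733 × 10⁻²¹)² / (2 × 1.884 × 10⁻²⁸) = 5.945 × 10⁻¹⁴ J = 371 keV.

KE = 371 keV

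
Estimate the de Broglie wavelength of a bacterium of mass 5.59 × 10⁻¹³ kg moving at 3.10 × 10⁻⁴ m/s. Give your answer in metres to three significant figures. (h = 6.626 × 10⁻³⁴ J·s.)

p = mv = 5.59 × 10⁻¹³ × 3.10 × 10⁻⁴ = 1.733 × 10⁻¹⁶ kg·m/s.
λ = h/p = 6.626 × 10⁻³⁴ / 1.733 × 10⁻¹⁶ = 3.82 × 10⁻¹⁸ m.

λ = 3.82 × 10⁻¹⁸ m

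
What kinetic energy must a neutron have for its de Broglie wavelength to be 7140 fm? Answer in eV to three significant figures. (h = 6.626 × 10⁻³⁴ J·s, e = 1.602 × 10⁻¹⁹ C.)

KE = 16.0 eV

p = h/λ = 6.626 × 10⁻³⁴ / 7.140 × 10⁻¹² = 9.280 × 10⁻²³ kg·m/s.
KE = p²/(2m) = (9.280 × 10⁻²³)² / (2 × 1.675 × 10⁻²⁷) = 2.571 × 10⁻¹⁸ J = 16.0 eV.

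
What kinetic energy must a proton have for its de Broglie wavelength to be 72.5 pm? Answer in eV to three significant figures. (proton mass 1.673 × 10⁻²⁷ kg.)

p = h/λ = 6.626 × 10⁻³⁴ / 7.250 × 10⁻¹¹ = 9.139 × 10⁻²⁴ kg·m/s.
KE = p²/(2m) = (9.139 × 10⁻²⁴)² / (2 × 1.673 × 10⁻²⁷) = 2.496 × 10⁻²⁰ J = 0.156 eV.

KE = 0.156 eV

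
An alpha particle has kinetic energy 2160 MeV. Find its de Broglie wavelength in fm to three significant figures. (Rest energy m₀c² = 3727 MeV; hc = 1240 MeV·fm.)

λ = 0.272 fm

Total energy E = KE + m₀c² = 2160 + 3727 = 5887 MeV.
(pc)² = E² − (m₀c²)² = (5887)² − (3727)² = 2.077 × 10⁷ MeV², so pc = 4557 MeV.
λ = hc/(pc) = 1240 MeV·fm / 4557 MeV = 0.272 fm.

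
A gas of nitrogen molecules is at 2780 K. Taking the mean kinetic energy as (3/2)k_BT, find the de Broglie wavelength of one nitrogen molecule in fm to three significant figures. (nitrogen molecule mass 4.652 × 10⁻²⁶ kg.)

KE = (3/2)k_BT = 1.5 × 1.381 × 10⁻²³ × 2780 = 5.759 × 10⁻²⁰ J.
p = √(2mKE) = √(2 × 4.652 × 10⁻²⁶ × 5.759 × 10⁻²⁰) = 7.320 × 10⁻²³ kg·m/s.
λ = h/p = 9.05 × 10⁻¹² m = 9050 fm.

λ = 9050 fm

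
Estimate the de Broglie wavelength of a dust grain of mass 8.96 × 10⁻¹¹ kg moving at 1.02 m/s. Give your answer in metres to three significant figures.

λ = 7.25 × 10⁻²⁴ m

p = mv = 8.96 × 10⁻¹¹ × 1.02 = 9.139 × 10⁻¹¹ kg·m/s.
λ = h/p = 6.626 × 10⁻³⁴ / 9.139 × 10⁻¹¹ = 7.25 × 10⁻²⁴ m.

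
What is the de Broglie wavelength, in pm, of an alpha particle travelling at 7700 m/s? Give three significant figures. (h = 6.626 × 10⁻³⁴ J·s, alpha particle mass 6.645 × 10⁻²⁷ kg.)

p = mv = 6.645 × 10⁻²⁷ × 7700 = 5.117 × 10⁻²³ kg·m/s.
λ = h/p = 6.626 × 10⁻³⁴ / 5.117 × 10⁻²³ = 1.29 × 10⁻¹¹ m = 12.9 pm.

λ = 12.9 pm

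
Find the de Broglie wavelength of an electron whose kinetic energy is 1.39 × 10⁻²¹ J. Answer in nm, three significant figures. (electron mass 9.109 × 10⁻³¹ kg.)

λ = 13.2 nm

p = √(2mKE) = √(2 × 9.109 × 10⁻³¹ × 1.390 × 10⁻²¹) = 5.032 × 10⁻²⁶ kg·m/s.
λ = h/p = 6.626 × 10⁻³⁴ / 5.032 × 10⁻²⁶ = 1.32 × 10⁻⁸ m = 13.2 nm.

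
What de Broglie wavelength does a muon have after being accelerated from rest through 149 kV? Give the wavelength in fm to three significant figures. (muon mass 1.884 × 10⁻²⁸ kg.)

KE = eV = 1.602 × 10⁻¹⁹ × 1.490 × 10⁵ = 2.387 × 10⁻¹⁴ J.
p = √(2mKE) = √(2 × 1.884 × 10⁻²⁸ × 2.387 × 10⁻¹⁴) = 2.999 × 10⁻²¹ kg·m/s.
λ = h/p = 6.626 × 10⁻³⁴ / 2.999 × 10⁻²¹ = 2.21 × 10⁻¹³ m = 221 fm.

λ = 221 fm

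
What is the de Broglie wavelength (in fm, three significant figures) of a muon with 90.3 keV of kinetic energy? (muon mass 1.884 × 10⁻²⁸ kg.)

λ = 284 fm

KE = 90.3 keV = 1.447 × 10⁻¹⁴ J.
p = √(2mKE) = √(2 × 1.884 × 10⁻²⁸ × 1.447 × 10⁻¹⁴) = 2.335 × 10⁻²¹ kg·m/s.
λ = h/p = 6.626 × 10⁻³⁴ / 2.335 × 10⁻²¹ = 2.84 × 10⁻¹³ m = 284 fm.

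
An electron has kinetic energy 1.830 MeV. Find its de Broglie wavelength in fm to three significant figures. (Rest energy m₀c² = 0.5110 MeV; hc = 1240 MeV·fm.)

λ = 543 fm

Total energy E = KE + m₀c² = 1.830 + 0.5110 = 2.3410 MeV.
(pc)² = E² − (m₀c²)² = (2.3410)² − (0.5110)² = 5.219 MeV², so pc = 2.285 MeV.
λ = hc/(pc) = 1240 MeV·fm / 2.285 MeV = 543 fm.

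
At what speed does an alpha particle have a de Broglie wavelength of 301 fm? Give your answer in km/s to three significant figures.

v = 331 km/s

p = h/λ = 6.626 × 10⁻³⁴ / 3.010 × 10⁻¹³ = 2.201 × 10⁻²¹ kg·m/s.
v = p/m = 2.201 × 10⁻²¹ / 6.645 × 10⁻²⁷ = 3.31 × 10⁵ m/s = 331 km/s.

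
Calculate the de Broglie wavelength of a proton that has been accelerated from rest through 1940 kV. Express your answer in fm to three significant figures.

λ = 20.5 fm

KE = eV = 1.602 × 10⁻¹⁹ × 1.940 × 10⁶ = 3.108 × 10⁻¹³ J.
p = √(2mKE) = √(2 × 1.673 × 10⁻²⁷ × 3.108 × 10⁻¹³) = 3.225 × 10⁻²⁰ kg·m/s.
λ = h/p = 6.626 × 10⁻³⁴ / 3.225 × 10⁻²⁰ = 2.05 × 10⁻¹⁴ m = 20.5 fm.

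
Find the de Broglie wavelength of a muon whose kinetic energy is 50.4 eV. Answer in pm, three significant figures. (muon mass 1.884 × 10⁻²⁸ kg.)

KE = 50.4 eV = 8.074 × 10⁻¹⁸ J.
p = √(2mKE) = √(2 × 1.884 × 10⁻²⁸ × 8.074 × 10⁻¹⁸) = 5.516 × 10⁻²³ kg·m/s.
λ = h/p = 6.626 × 10⁻³⁴ / 5.516 × 10⁻²³ = 1.20 × 10⁻¹¹ m = 12.0 pm.

λ = 12.0 pm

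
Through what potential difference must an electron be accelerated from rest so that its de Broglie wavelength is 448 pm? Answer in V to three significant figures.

V = 7.50 V

p = h/λ = 6.626 × 10⁻³⁴ / 4.480 × 10⁻¹⁰ = 1.479 × 10⁻²⁴ kg·m/s.
KE = p²/(2m) = 1.201 × 10⁻¹⁸ J.
V = KE/e = 1.201 × 10⁻¹⁸ / (1.602 × 10⁻¹⁹) = 7.50 V.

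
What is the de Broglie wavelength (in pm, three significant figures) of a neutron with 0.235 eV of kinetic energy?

KE = 0.235 eV = 3.765 × 10⁻²⁰ J.
p = √(2mKE) = √(2 × 1.675 × 10⁻²⁷ × 3.765 × 10⁻²⁰) = 1.123 × 10⁻²³ kg·m/s.
λ = h/p = 6.626 × 10⁻³⁴ / 1.123 × 10⁻²³ = 5.90 × 10⁻¹¹ m = 59.0 pm.

λ = 59.0 pm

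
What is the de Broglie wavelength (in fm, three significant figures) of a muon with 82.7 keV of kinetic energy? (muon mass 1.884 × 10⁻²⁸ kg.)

KE = 82.7 keV = 1.325 × 10⁻¹⁴ J.
p = √(2mKE) = √(2 × 1.884 × 10⁻²⁸ × 1.325 × 10⁻¹⁴) = 2.234 × 10⁻²¹ kg·m/s.
λ = h/p = 6.626 × 10⁻³⁴ / 2.234 × 10⁻²¹ = 2.97 × 10⁻¹³ m = 297 fm.

λ = 297 fm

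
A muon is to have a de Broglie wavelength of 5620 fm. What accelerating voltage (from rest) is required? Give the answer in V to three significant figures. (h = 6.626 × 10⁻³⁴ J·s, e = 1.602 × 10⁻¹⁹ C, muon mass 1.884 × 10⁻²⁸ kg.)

V = 230 V

p = h/λ = 6.626 × 10⁻³⁴ / 5.620 × 10⁻¹² = 1.179 × 10⁻²² kg·m/s.
KE = p²/(2m) = 3.689 × 10⁻¹⁷ J.
V = KE/e = 3.689 × 10⁻¹⁷ / (1.602 × 10⁻¹⁹) = 230 V.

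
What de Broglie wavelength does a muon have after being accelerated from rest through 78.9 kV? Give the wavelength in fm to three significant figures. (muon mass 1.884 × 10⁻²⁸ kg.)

λ = 304 fm

KE = eV = 1.602 × 10⁻¹⁹ × 7.890 × 10⁴ = 1.264 × 10⁻¹⁴ J.
p = √(2mKE) = √(2 × 1.884 × 10⁻²⁸ × 1.264 × 10⁻¹⁴) = 2.182 × 10⁻²¹ kg·m/s.
λ = h/p = 6.626 × 10⁻³⁴ / 2.182 × 10⁻²¹ = 3.04 × 10⁻¹³ m = 304 fm.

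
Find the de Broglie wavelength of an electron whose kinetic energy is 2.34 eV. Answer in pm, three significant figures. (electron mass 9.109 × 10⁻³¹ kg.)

KE = 2.34 eV = 3.749 × 10⁻¹⁹ J.
p = √(2mKE) = √(2 × 9.109 × 10⁻³¹ × 3.749 × 10⁻¹⁹) = 8.264 × 10⁻²⁵ kg·m/s.
λ = h/p = 6.626 × 10⁻³⁴ / 8.264 × 10⁻²⁵ = 8.02 × 10⁻¹⁰ m = 802 pm.

λ = 802 pm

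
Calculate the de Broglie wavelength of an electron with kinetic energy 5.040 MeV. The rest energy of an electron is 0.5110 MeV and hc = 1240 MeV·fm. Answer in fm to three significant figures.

Total energy E = KE + m₀c² = 5.040 + 0.5110 = 5.5510 MeV.
(pc)² = E² − (m₀c²)² = (5.5510)² − (0.5110)² = 30.55 MeV², so pc = 5.527 MeV.
λ = hc/(pc) = 1240 MeV·fm / 5.527 MeV = 224 fm.

λ = 224 fm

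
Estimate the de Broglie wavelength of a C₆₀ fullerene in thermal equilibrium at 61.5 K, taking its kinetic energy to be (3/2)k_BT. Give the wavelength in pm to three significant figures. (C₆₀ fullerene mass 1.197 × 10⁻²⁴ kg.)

λ = 12.0 pm

KE = (3/2)k_BT = 1.5 × 1.381 × 10⁻²³ × 61.5 = 1.274 × 10⁻²¹ J.
p = √(2mKE) = √(2 × 1.197 × 10⁻²⁴ × 1.274 × 10⁻²¹) = 5.523 × 10⁻²³ kg·m/s.
λ = h/p = 1.20 × 10⁻¹¹ m = 12.0 pm.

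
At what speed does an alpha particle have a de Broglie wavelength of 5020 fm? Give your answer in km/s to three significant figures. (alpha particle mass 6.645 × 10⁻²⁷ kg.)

v = 19.9 km/s

p = h/λ = 6.626 × 10⁻³⁴ / 5.020 × 10⁻¹² = 1.320 × 10⁻²² kg·m/s.
v = p/m = 1.320 × 10⁻²² / 6.645 × 10⁻²⁷ = 1.99 × 10⁴ m/s = 19.9 km/s.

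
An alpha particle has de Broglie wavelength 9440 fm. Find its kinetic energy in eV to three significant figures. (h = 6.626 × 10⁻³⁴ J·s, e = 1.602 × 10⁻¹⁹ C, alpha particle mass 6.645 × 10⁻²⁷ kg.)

KE = 2.31 eV

p = h/λ = 6.626 × 10⁻³⁴ / 9.440 × 10⁻¹² = 7.019 × 10⁻²³ kg·m/s.
KE = p²/(2m) = (7.019 × 10⁻²³)² / (2 × 6.645 × 10⁻²⁷) = 3.707 × 10⁻¹⁹ J = 2.31 eV.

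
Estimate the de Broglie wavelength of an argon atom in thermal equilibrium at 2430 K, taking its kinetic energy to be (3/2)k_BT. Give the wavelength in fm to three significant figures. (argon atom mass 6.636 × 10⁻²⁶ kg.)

λ = 8110 fm

KE = (3/2)k_BT = 1.5 × 1.381 × 10⁻²³ × 2430 = 5.034 × 10⁻²⁰ J.
p = √(2mKE) = √(2 × 6.636 × 10⁻²⁶ × 5.034 × 10⁻²⁰) = 8.174 × 10⁻²³ kg·m/s.
λ = h/p = 8.11 × 10⁻¹² m = 8110 fm.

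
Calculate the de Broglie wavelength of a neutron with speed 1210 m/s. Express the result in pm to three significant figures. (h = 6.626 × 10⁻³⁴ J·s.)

p = mv = 1.675 × 10⁻²⁷ × 1210 = 2.027 × 10⁻²⁴ kg·m/s.
λ = h/p = 6.626 × 10⁻³⁴ / 2.027 × 10⁻²⁴ = 3.27 × 10⁻¹⁰ m = 327 pm.

λ = 327 pm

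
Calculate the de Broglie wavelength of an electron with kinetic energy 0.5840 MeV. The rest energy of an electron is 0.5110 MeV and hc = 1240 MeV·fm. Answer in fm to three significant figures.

λ = 1280 fm

Total energy E = KE + m₀c² = 0.5840 + 0.5110 = 1.0950 MeV.
(pc)² = E² − (m₀c²)² = (1.0950)² − (0.5110)² = 0.9379 MeV², so pc = 0.9685 MeV.
λ = hc/(pc) = 1240 MeV·fm / 0.9685 MeV = 1280 fm.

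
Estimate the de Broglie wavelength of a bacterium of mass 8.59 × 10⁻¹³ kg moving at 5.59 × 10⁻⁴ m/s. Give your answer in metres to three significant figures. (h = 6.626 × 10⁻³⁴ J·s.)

λ = 1.38 × 10⁻¹⁸ m

p = mv = 8.59 × 10⁻¹³ × 5.59 × 10⁻⁴ = 4.802 × 10⁻¹⁶ kg·m/s.
λ = h/p = 6.626 × 10⁻³⁴ / 4.802 × 10⁻¹⁶ = 1.38 × 10⁻¹⁸ m.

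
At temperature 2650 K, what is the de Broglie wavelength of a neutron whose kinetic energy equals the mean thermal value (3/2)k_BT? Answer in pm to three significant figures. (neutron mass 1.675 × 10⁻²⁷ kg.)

λ = 48.9 pm

KE = (3/2)k_BT = 1.5 × 1.381 × 10⁻²³ × 2650 = 5.489 × 10⁻²⁰ J.
p = √(2mKE) = √(2 × 1.675 × 10⁻²⁷ × 5.489 × 10⁻²⁰) = 1.356 × 10⁻²³ kg·m/s.
λ = h/p = 4.89 × 10⁻¹¹ m = 48.9 pm.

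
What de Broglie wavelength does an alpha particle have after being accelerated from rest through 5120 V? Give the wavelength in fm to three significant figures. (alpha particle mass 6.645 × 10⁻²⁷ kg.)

KE = 2eV = 2 × 1.602 × 10⁻¹⁹ × 5120 = 1.640 × 10⁻¹⁵ J.
p = √(2mKE) = √(2 × 6.645 × 10⁻²⁷ × 1.640 × 10⁻¹⁵) = 4.669 × 10⁻²¹ kg·m/s.
λ = h/p = 6.626 × 10⁻³⁴ / 4.669 × 10⁻²¹ = 1.42 × 10⁻¹³ m = 142 fm.

λ = 142 fm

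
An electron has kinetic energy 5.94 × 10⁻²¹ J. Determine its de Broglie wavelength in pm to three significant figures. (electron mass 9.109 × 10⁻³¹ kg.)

p = √(2mKE) = √(2 × 9.109 × 10⁻³¹ × 5.940 × 10⁻²¹) = 1.040 × 10⁻²⁵ kg·m/s.
λ = h/p = 6.626 × 10⁻³⁴ / 1.040 × 10⁻²⁵ = 6.37 × 10⁻⁹ m = 6370 pm.

λ = 6370 pm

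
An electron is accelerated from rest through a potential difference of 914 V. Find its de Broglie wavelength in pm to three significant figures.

λ = 40.6 pm

KE = eV = 1.602 × 10⁻¹⁹ × 914.0 = 1.464 × 10⁻¹⁶ J.
p = √(2mKE) = √(2 × 9.109 × 10⁻³¹ × 1.464 × 10⁻¹⁶) = 1.633 × 10⁻²³ kg·m/s.
λ = h/p = 6.626 × 10⁻³⁴ / 1.633 × 10⁻²³ = 4.06 × 10⁻¹¹ m = 40.6 pm.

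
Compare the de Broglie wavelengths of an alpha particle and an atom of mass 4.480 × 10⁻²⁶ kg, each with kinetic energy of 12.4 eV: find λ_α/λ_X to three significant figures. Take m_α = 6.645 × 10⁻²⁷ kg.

λ_α/λ_X = 2.60

At fixed KE, p = √(2mKE) so λ = h/p ∝ 1/√m.
λ_α/λ_X = √(m_X/m_α) = √(4.480 × 10⁻²⁶/6.645 × 10⁻²⁷) = √(6.742) = 2.60.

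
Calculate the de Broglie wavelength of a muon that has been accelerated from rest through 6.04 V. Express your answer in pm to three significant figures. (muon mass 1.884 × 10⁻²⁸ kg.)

KE = eV = 1.602 × 10⁻¹⁹ × 6.040 = 9.676 × 10⁻¹⁹ J.
p = √(2mKE) = √(2 × 1.884 × 10⁻²⁸ × 9.676 × 10⁻¹⁹) = 1.909 × 10⁻²³ kg·m/s.
λ = h/p = 6.626 × 10⁻³⁴ / 1.909 × 10⁻²³ = 3.47 × 10⁻¹¹ m = 34.7 pm.

λ = 34.7 pm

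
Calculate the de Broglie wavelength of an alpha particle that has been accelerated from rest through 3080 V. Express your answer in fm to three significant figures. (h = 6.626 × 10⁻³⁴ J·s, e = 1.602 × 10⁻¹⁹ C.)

λ = 183 fm

KE = 2eV = 2 × 1.602 × 10⁻¹⁹ × 3080 = 9.868 × 10⁻¹⁶ J.
p = √(2mKE) = √(2 × 6.645 × 10⁻²⁷ × 9.868 × 10⁻¹⁶) = 3.621 × 10⁻²¹ kg·m/s.
λ = h/p = 6.626 × 10⁻³⁴ / 3.621 × 10⁻²¹ = 1.83 × 10⁻¹³ m = 183 fm.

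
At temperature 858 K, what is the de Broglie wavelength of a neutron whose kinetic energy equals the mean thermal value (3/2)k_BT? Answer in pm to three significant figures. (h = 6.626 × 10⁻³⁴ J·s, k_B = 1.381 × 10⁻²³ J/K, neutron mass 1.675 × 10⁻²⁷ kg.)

KE = (3/2)k_BT = 1.5 × 1.381 × 10⁻²³ × 858 = 1.777 × 10⁻²⁰ J.
p = √(2mKE) = √(2 × 1.675 × 10⁻²⁷ × 1.777 × 10⁻²⁰) = 7.716 × 10⁻²⁴ kg·m/s.
λ = h/p = 8.59 × 10⁻¹¹ m = 85.9 pm.

λ = 85.9 pm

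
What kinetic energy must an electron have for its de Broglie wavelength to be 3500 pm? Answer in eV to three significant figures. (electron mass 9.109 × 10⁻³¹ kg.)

KE = 0.123 eV

p = h/λ = 6.626 × 10⁻³⁴ / 3.500 × 10⁻⁹ = 1.893 × 10⁻²⁵ kg·m/s.
KE = p²/(2m) = (1.893 × 10⁻²⁵)² / (2 × 9.109 × 10⁻³¹) = 1.967 × 10⁻²⁰ J = 0.123 eV.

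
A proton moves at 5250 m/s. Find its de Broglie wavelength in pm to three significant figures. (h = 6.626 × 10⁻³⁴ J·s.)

λ = 75.4 pm

p = mv = 1.673 × 10⁻²⁷ × 5250 = 8.783 × 10⁻²⁴ kg·m/s.
λ = h/p = 6.626 × 10⁻³⁴ / 8.783 × 10⁻²⁴ = 7.54 × 10⁻¹¹ m = 75.4 pm.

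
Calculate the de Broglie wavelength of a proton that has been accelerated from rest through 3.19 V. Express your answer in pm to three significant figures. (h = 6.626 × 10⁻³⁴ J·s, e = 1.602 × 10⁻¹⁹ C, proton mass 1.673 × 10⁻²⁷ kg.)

λ = 16.0 pm

KE = eV = 1.602 × 10⁻¹⁹ × 3.190 = 5.110 × 10⁻¹⁹ J.
p = √(2mKE) = √(2 × 1.673 × 10⁻²⁷ × 5.110 × 10⁻¹⁹) = 4.135 × 10⁻²³ kg·m/s.
λ = h/p = 6.626 × 10⁻³⁴ / 4.135 × 10⁻²³ = 1.60 × 10⁻¹¹ m = 16.0 pm.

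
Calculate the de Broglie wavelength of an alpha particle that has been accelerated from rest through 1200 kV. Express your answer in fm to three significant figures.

λ = 9.27 fm

KE = 2eV = 2 × 1.602 × 10⁻¹⁹ × 1.200 × 10⁶ = 3.845 × 10⁻¹³ J.
p = √(2mKE) = √(2 × 6.645 × 10⁻²⁷ × 3.845 × 10⁻¹³) = 7.148 × 10⁻²⁰ kg·m/s.
λ = h/p = 6.626 × 10⁻³⁴ / 7.148 × 10⁻²⁰ = 9.27 × 10⁻¹⁵ m = 9.27 fm.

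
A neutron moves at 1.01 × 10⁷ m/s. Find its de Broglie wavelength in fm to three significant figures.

p = mv = 1.675 × 10⁻²⁷ × 1.01 × 10⁷ = 1.692 × 10⁻²⁰ kg·m/s.
λ = h/p = 6.626 × 10⁻³⁴ / 1.692 × 10⁻²⁰ = 3.92 × 10⁻¹⁴ m = 39.2 fm.

λ = 39.2 fm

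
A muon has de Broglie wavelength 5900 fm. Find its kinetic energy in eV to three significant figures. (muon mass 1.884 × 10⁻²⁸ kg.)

KE = 209 eV

p = h/λ = 6.626 × 10⁻³⁴ / 5.900 × 10⁻¹² = 1.123 × 10⁻²² kg·m/s.
KE = p²/(2m) = (1.123 × 10⁻²²)² / (2 × 1.884 × 10⁻²⁸) = 3.347 × 10⁻¹⁷ J = 209 eV.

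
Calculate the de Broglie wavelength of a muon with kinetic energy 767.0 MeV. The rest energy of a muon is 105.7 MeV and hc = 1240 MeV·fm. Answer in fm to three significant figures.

λ = 1.43 fm

Total energy E = KE + m₀c² = 767.0 + 105.7 = 872.7 MeV.
(pc)² = E² − (m₀c²)² = (872.7)² − (105.7)² = 7.504 × 10⁵ MeV², so pc = 866.3 MeV.
λ = hc/(pc) = 1240 MeV·fm / 866.3 MeV = 1.43 fm.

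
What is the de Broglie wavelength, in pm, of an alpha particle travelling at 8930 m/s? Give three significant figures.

p = mv = 6.645 × 10⁻²⁷ × 8930 = 5.934 × 10⁻²³ kg·m/s.
λ = h/p = 6.626 × 10⁻³⁴ / 5.934 × 10⁻²³ = 1.12 × 10⁻¹¹ m = 11.2 pm.

λ = 11.2 pm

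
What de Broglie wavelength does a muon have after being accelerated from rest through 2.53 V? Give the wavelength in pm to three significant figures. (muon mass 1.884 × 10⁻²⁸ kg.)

λ = 53.6 pm

KE = eV = 1.602 × 10⁻¹⁹ × 2.530 = 4.053 × 10⁻¹⁹ J.
p = √(2mKE) = √(2 × 1.884 × 10⁻²⁸ × 4.053 × 10⁻¹⁹) = 1.236 × 10⁻²³ kg·m/s.
λ = h/p = 6.626 × 10⁻³⁴ / 1.236 × 10⁻²³ = 5.36 × 10⁻¹¹ m = 53.6 pm.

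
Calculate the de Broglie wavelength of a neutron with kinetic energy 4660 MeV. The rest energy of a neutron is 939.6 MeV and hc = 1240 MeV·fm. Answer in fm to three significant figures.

λ = 0.225 fm

Total energy E = KE + m₀c² = 4660 + 939.6 = 5599.6 MeV.
(pc)² = E² − (m₀c²)² = (5599.6)² − (939.6)² = 3.047 × 10⁷ MeV², so pc = 5520 MeV.
λ = hc/(pc) = 1240 MeV·fm / 5520 MeV = 0.225 fm.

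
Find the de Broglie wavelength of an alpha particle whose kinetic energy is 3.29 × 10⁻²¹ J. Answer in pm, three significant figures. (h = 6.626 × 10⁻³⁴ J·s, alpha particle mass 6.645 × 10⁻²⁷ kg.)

λ = 100 pm

p = √(2mKE) = √(2 × 6.645 × 10⁻²⁷ × 3.290 × 10⁻²¹) = 6.612 × 10⁻²⁴ kg·m/s.
λ = h/p = 6.626 × 10⁻³⁴ / 6.612 × 10⁻²⁴ = 1.00 × 10⁻¹⁰ m = 100 pm.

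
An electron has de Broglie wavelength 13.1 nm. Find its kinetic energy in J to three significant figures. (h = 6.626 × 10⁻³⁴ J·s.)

KE = 1.40 × 10⁻²¹ J

p = h/λ = 6.626 × 10⁻³⁴ / 1.310 × 10⁻⁸ = 5.058 × 10⁻²⁶ kg·m/s.
KE = p²/(2m) = (5.058 × 10⁻²⁶)² / (2 × 9.109 × 10⁻³¹) = 1.404 × 10⁻²¹ J = 1.40 × 10⁻²¹ J.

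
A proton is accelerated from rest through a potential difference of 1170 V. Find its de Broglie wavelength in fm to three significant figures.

KE = eV = 1.602 × 10⁻¹⁹ × 1170 = 1.874 × 10⁻¹⁶ J.
p = √(2mKE) = √(2 × 1.673 × 10⁻²⁷ × 1.874 × 10⁻¹⁶) = 7.919 × 10⁻²² kg·m/s.
λ = h/p = 6.626 × 10⁻³⁴ / 7.919 × 10⁻²² = 8.37 × 10⁻¹³ m = 837 fm.

λ = 837 fm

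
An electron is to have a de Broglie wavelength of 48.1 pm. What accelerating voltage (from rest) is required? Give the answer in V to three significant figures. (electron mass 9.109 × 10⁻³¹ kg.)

p = h/λ = 6.626 × 10⁻³⁴ / 4.810 × 10⁻¹¹ = 1.378 × 10⁻²³ kg·m/s.
KE = p²/(2m) = 1.042 × 10⁻¹⁶ J.
V = KE/e = 1.042 × 10⁻¹⁶ / (1.602 × 10⁻¹⁹) = 650 V.

V = 650 V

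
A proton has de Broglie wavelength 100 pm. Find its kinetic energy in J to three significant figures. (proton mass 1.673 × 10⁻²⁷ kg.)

p = h/λ = 6.626 × 10⁻³⁴ / 1.000 × 10⁻¹⁰ = 6.626 × 10⁻²⁴ kg·m/s.
KE = p²/(2m) = (6.626 × 10⁻²⁴)² / (2 × 1.673 × 10⁻²⁷) = 1.312 × 10⁻²⁰ J = 1.31 × 10⁻²⁰ J.

KE = 1.31 × 10⁻²⁰ J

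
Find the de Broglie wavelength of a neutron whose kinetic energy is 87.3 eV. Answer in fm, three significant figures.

KE = 87.3 eV = 1.399 × 10⁻¹⁷ J.
p = √(2mKE) = √(2 × 1.675 × 10⁻²⁷ × 1.399 × 10⁻¹⁷) = 2.165 × 10⁻²² kg·m/s.
λ = h/p = 6.626 × 10⁻³⁴ / 2.165 × 10⁻²² = 3.06 × 10⁻¹² m = 3060 fm.

λ = 3060 fm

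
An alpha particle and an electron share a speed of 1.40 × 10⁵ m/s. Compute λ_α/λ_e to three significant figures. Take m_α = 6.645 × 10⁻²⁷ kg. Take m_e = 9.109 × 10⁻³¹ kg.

At fixed v, p = mv so λ = h/(mv) ∝ 1/m.
λ_α/λ_e = m_e/m_α = 9.109 × 10⁻³¹/6.645 × 10⁻²⁷ = 1.37 × 10⁻⁴.

λ_α/λ_e = 1.37 × 10⁻⁴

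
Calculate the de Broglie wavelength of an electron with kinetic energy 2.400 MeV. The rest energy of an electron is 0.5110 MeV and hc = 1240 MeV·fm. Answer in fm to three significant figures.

λ = 433 fm

Total energy E = KE + m₀c² = 2.400 + 0.5110 = 2.9110 MeV.
(pc)² = E² − (m₀c²)² = (2.9110)² − (0.5110)² = 8.213 MeV², so pc = 2.866 MeV.
λ = hc/(pc) = 1240 MeV·fm / 2.866 MeV = 433 fm.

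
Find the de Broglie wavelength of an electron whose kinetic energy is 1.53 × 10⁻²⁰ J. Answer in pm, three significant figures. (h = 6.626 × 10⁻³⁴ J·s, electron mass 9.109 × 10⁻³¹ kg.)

p = √(2mKE) = √(2 × 9.109 × 10⁻³¹ × 1.530 × 10⁻²⁰) = 1.670 × 10⁻²⁵ kg·m/s.
λ = h/p = 6.626 × 10⁻³⁴ / 1.670 × 10⁻²⁵ = 3.97 × 10⁻⁹ m = 3970 pm.

λ = 3970 pm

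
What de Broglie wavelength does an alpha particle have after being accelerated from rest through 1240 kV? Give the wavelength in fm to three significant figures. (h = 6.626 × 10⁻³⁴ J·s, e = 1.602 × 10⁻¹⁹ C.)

KE = 2eV = 2 × 1.602 × 10⁻¹⁹ × 1.240 × 10⁶ = 3.973 × 10⁻¹³ J.
p = √(2mKE) = √(2 × 6.645 × 10⁻²⁷ × 3.973 × 10⁻¹³) = 7.266 × 10⁻²⁰ kg·m/s.
λ = h/p = 6.626 × 10⁻³⁴ / 7.266 × 10⁻²⁰ = 9.12 × 10⁻¹⁵ m = 9.12 fm.

λ = 9.12 fm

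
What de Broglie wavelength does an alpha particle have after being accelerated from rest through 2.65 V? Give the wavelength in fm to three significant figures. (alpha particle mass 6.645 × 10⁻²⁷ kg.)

λ = 6240 fm

KE = 2eV = 2 × 1.602 × 10⁻¹⁹ × 2.650 = 8.491 × 10⁻¹⁹ J.
p = √(2mKE) = √(2 × 6.645 × 10⁻²⁷ × 8.491 × 10⁻¹⁹) = 1.062 × 10⁻²² kg·m/s.
λ = h/p = 6.626 × 10⁻³⁴ / 1.062 × 10⁻²² = 6.24 × 10⁻¹² m = 6240 fm.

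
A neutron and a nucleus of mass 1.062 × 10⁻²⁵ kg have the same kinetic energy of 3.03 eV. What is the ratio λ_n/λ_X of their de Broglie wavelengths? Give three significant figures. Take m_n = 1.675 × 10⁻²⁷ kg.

λ_n/λ_X = 7.96

At fixed KE, p = √(2mKE) so λ = h/p ∝ 1/√m.
λ_n/λ_X = √(m_X/m_n) = √(1.062 × 10⁻²⁵/1.675 × 10⁻²⁷) = √(63.40) = 7.96.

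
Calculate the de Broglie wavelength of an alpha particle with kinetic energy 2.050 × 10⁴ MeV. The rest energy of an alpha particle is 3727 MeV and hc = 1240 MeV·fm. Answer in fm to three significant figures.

Total energy E = KE + m₀c² = 2.050 × 10⁴ + 3727 = 24227 MeV.
(pc)² = E² − (m₀c²)² = (24227)² − (3727)² = 5.731 × 10⁸ MeV², so pc = 2.394 × 10⁴ MeV.
λ = hc/(pc) = 1240 MeV·fm / 2.394 × 10⁴ MeV = 0.0518 fm.

λ = 0.0518 fm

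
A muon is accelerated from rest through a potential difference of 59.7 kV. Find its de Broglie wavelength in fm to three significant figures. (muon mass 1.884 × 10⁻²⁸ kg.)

λ = 349 fm

KE = eV = 1.602 × 10⁻¹⁹ × 5.970 × 10⁴ = 9.564 × 10⁻¹⁵ J.
p = √(2mKE) = √(2 × 1.884 × 10⁻²⁸ × 9.564 × 10⁻¹⁵) = 1.898 × 10⁻²¹ kg·m/s.
λ = h/p = 6.626 × 10⁻³⁴ / 1.898 × 10⁻²¹ = 3.49 × 10⁻¹³ m = 349 fm.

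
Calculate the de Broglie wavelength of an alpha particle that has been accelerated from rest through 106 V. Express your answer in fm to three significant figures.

KE = 2eV = 2 × 1.602 × 10⁻¹⁹ × 106.0 = 3.396 × 10⁻¹⁷ J.
p = √(2mKE) = √(2 × 6.645 × 10⁻²⁷ × 3.396 × 10⁻¹⁷) = 6.718 × 10⁻²² kg·m/s.
λ = h/p = 6.626 × 10⁻³⁴ / 6.718 × 10⁻²² = 9.86 × 10⁻¹³ m = 986 fm.

λ = 986 fm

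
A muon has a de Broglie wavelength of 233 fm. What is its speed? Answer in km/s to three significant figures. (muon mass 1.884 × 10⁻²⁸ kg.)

v = 1.51 × 10⁴ km/s

p = h/λ = 6.626 × 10⁻³⁴ / 2.330 × 10⁻¹³ = 2.844 × 10⁻²¹ kg·m/s.
v = p/m = 2.844 × 10⁻²¹ / 1.884 × 10⁻²⁸ = 1.51 × 10⁷ m/s = 1.51 × 10⁴ km/s.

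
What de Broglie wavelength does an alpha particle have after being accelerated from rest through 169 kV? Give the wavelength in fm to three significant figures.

λ = 24.7 fm

KE = 2eV = 2 × 1.602 × 10⁻¹⁹ × 1.690 × 10⁵ = 5.415 × 10⁻¹⁴ J.
p = √(2mKE) = √(2 × 6.645 × 10⁻²⁷ × 5.415 × 10⁻¹⁴) = 2.683 × 10⁻²⁰ kg·m/s.
λ = h/p = 6.626 × 10⁻³⁴ / 2.683 × 10⁻²⁰ = 2.47 × 10⁻¹⁴ m = 24.7 fm.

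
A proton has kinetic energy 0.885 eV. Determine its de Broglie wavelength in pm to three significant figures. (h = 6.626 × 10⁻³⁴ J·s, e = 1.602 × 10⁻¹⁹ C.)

λ = 30.4 pm

KE = 0.885 eV = 1.418 × 10⁻¹⁹ J.
p = √(2mKE) = √(2 × 1.673 × 10⁻²⁷ × 1.418 × 10⁻¹⁹) = 2.178 × 10⁻²³ kg·m/s.
λ = h/p = 6.626 × 10⁻³⁴ / 2.178 × 10⁻²³ = 3.04 × 10⁻¹¹ m = 30.4 pm.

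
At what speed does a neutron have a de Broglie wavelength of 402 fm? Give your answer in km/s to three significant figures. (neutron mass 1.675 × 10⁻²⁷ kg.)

v = 984 km/s

p = h/λ = 6.626 × 10⁻³⁴ / 4.020 × 10⁻¹³ = 1.648 × 10⁻²¹ kg·m/s.
v = p/m = 1.648 × 10⁻²¹ / 1.675 × 10⁻²⁷ = 9.84 × 10⁵ m/s = 984 km/s.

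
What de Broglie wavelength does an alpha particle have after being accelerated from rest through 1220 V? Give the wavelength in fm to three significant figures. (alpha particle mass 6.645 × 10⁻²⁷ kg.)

λ = 291 fm

KE = 2eV = 2 × 1.602 × 10⁻¹⁹ × 1220 = 3.909 × 10⁻¹⁶ J.
p = √(2mKE) = √(2 × 6.645 × 10⁻²⁷ × 3.909 × 10⁻¹⁶) = 2.279 × 10⁻²¹ kg·m/s.
λ = h/p = 6.626 × 10⁻³⁴ / 2.279 × 10⁻²¹ = 2.91 × 10⁻¹³ m = 291 fm.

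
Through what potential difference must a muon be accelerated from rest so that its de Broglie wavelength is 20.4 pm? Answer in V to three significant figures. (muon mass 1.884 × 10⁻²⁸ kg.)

p = h/λ = 6.626 × 10⁻³⁴ / 2.040 × 10⁻¹¹ = 3.248 × 10⁻²³ kg·m/s.
KE = p²/(2m) = 2.800 × 10⁻¹⁸ J.
V = KE/e = 2.800 × 10⁻¹⁸ / (1.602 × 10⁻¹⁹) = 17.5 V.

V = 17.5 V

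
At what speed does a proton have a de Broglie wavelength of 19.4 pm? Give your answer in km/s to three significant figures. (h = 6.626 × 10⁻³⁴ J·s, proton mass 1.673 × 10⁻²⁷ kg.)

v = 20.4 km/s

p = h/λ = 6.626 × 10⁻³⁴ / 1.940 × 10⁻¹¹ = 3.415 × 10⁻²³ kg·m/s.
v = p/m = 3.415 × 10⁻²³ / 1.673 × 10⁻²⁷ = 2.04 × 10⁴ m/s = 20.4 km/s.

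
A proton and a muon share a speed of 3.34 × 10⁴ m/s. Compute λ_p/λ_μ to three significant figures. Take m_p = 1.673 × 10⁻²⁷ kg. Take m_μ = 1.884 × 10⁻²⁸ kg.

λ_p/λ_μ = 0.113

At fixed v, p = mv so λ = h/(mv) ∝ 1/m.
λ_p/λ_μ = m_μ/m_p = 1.884 × 10⁻²⁸/1.673 × 10⁻²⁷ = 0.113.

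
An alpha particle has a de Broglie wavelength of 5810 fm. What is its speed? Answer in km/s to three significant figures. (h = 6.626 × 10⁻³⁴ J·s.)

v = 17.2 km/s

p = h/λ = 6.626 × 10⁻³⁴ / 5.810 × 10⁻¹² = 1.140 × 10⁻²² kg·m/s.
v = p/m = 1.140 × 10⁻²² / 6.645 × 10⁻²⁷ = 1.72 × 10⁴ m/s = 17.2 km/s.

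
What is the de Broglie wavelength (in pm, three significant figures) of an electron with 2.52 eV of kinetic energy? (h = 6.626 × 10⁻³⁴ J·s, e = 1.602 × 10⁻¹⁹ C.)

KE = 2.52 eV = 4.037 × 10⁻¹⁹ J.
p = √(2mKE) = √(2 × 9.109 × 10⁻³¹ × 4.037 × 10⁻¹⁹) = 8.576 × 10⁻²⁵ kg·m/s.
λ = h/p = 6.626 × 10⁻³⁴ / 8.576 × 10⁻²⁵ = 7.73 × 10⁻¹⁰ m = 773 pm.

λ = 773 pm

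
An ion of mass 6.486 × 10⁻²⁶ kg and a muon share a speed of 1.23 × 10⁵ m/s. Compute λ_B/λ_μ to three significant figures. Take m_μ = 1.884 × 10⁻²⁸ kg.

λ_B/λ_μ = 2.90 × 10⁻³

At fixed v, p = mv so λ = h/(mv) ∝ 1/m.
λ_B/λ_μ = m_μ/m_B = 1.884 × 10⁻²⁸/6.486 × 10⁻²⁶ = 2.90 × 10⁻³.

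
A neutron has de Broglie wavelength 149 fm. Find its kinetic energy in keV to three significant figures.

KE = 36.8 keV

p = h/λ = 6.626 × 10⁻³⁴ / 1.490 × 10⁻¹³ = 4.447 × 10⁻²¹ kg·m/s.
KE = p²/(2m) = (4.447 × 10⁻²¹)² / (2 × 1.675 × 10⁻²⁷) = 5.903 × 10⁻¹⁵ J = 36.8 keV.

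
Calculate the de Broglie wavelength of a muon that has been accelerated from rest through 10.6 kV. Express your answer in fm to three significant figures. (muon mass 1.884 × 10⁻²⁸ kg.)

KE = eV = 1.602 × 10⁻¹⁹ × 1.060 × 10⁴ = 1.698 × 10⁻¹⁵ J.
p = √(2mKE) = √(2 × 1.884 × 10⁻²⁸ × 1.698 × 10⁻¹⁵) = 7.999 × 10⁻²² kg·m/s.
λ = h/p = 6.626 × 10⁻³⁴ / 7.999 × 10⁻²² = 8.28 × 10⁻¹³ m = 828 fm.

λ = 828 fm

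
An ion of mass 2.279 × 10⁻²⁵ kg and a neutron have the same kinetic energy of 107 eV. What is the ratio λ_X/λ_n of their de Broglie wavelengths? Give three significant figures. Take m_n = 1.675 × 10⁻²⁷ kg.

λ_X/λ_n = 0.0857

At fixed KE, p = √(2mKE) so λ = h/p ∝ 1/√m.
λ_X/λ_n = √(m_n/m_X) = √(1.675 × 10⁻²⁷/2.279 × 10⁻²⁵) = √(7.350 × 10⁻³) = 0.0857.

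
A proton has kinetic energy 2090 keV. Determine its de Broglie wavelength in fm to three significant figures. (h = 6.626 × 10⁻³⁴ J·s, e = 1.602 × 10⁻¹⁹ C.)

λ = 19.8 fm

KE = 2090 keV = 3.348 × 10⁻¹³ J.
p = √(2mKE) = √(2 × 1.673 × 10⁻²⁷ × 3.348 × 10⁻¹³) = 3.347 × 10⁻²⁰ kg·m/s.
λ = h/p = 6.626 × 10⁻³⁴ / 3.347 × 10⁻²⁰ = 1.98 × 10⁻¹⁴ m = 19.8 fm.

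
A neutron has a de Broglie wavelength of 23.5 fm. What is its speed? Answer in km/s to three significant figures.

v = 1.68 × 10⁴ km/s

p = h/λ = 6.626 × 10⁻³⁴ / 2.350 × 10⁻¹⁴ = 2.820 × 10⁻²⁰ kg·m/s.
v = p/m = 2.820 × 10⁻²⁰ / 1.675 × 10⁻²⁷ = 1.68 × 10⁷ m/s = 1.68 × 10⁴ km/s.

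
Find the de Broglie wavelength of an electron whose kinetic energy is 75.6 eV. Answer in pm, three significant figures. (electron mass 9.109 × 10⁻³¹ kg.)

KE = 75.6 eV = 1.211 × 10⁻¹⁷ J.
p = √(2mKE) = √(2 × 9.109 × 10⁻³¹ × 1.211 × 10⁻¹⁷) = 4.697 × 10⁻²⁴ kg·m/s.
λ = h/p = 6.626 × 10⁻³⁴ / 4.697 × 10⁻²⁴ = 1.41 × 10⁻¹⁰ m = 141 pm.

λ = 141 pm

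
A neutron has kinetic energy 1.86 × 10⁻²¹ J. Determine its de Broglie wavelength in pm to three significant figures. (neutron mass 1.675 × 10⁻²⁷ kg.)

p = √(2mKE) = √(2 × 1.675 × 10⁻²⁷ × 1.860 × 10⁻²¹) = 2.496 × 10⁻²⁴ kg·m/s.
λ = h/p = 6.626 × 10⁻³⁴ / 2.496 × 10⁻²⁴ = 2.65 × 10⁻¹⁰ m = 265 pm.

λ = 265 pm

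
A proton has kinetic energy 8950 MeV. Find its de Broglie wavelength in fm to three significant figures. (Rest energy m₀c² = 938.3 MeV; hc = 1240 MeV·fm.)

Total energy E = KE + m₀c² = 8950 + 938.3 = 9888.3 MeV.
(pc)² = E² − (m₀c²)² = (9888.3)² − (938.3)² = 9.690 × 10⁷ MeV², so pc = 9844 MeV.
λ = hc/(pc) = 1240 MeV·fm / 9844 MeV = 0.126 fm.

λ = 0.126 fm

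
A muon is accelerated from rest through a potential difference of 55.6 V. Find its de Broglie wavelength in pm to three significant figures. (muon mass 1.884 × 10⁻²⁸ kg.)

λ = 11.4 pm

KE = eV = 1.602 × 10⁻¹⁹ × 55.60 = 8.907 × 10⁻¹⁸ J.
p = √(2mKE) = √(2 × 1.884 × 10⁻²⁸ × 8.907 × 10⁻¹⁸) = 5.793 × 10⁻²³ kg·m/s.
λ = h/p = 6.626 × 10⁻³⁴ / 5.793 × 10⁻²³ = 1.14 × 10⁻¹¹ m = 11.4 pm.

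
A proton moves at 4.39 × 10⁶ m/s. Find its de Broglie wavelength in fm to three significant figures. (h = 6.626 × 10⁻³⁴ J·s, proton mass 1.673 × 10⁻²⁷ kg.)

λ = 90.2 fm

p = mv = 1.673 × 10⁻²⁷ × 4.39 × 10⁶ = 7.344 × 10⁻²¹ kg·m/s.
λ = h/p = 6.626 × 10⁻³⁴ / 7.344 × 10⁻²¹ = 9.02 × 10⁻¹⁴ m = 90.2 fm.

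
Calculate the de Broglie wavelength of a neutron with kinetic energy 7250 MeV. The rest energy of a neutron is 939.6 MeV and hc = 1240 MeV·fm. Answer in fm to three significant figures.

Total energy E = KE + m₀c² = 7250 + 939.6 = 8189.6 MeV.
(pc)² = E² − (m₀c²)² = (8189.6)² − (939.6)² = 6.619 × 10⁷ MeV², so pc = 8136 MeV.
λ = hc/(pc) = 1240 MeV·fm / 8136 MeV = 0.152 fm.

λ = 0.152 fm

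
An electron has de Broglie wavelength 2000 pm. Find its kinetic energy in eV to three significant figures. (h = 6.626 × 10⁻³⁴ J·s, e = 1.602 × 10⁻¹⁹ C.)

KE = 0.376 eV

p = h/λ = 6.626 × 10⁻³⁴ / 2.000 × 10⁻⁹ = 3.313 × 10⁻²⁵ kg·m/s.
KE = p²/(2m) = (3.313 × 10⁻²⁵)² / (2 × 9.109 × 10⁻³¹) = 6.025 × 10⁻²⁰ J = 0.376 eV.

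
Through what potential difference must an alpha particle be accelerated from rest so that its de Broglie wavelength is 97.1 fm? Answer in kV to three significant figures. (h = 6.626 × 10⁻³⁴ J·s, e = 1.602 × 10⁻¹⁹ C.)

p = h/λ = 6.626 × 10⁻³⁴ / 9.710 × 10⁻¹⁴ = 6.824 × 10⁻²¹ kg·m/s.
KE = p²/(2m) = 3.504 × 10⁻¹⁵ J.
V = KE/2e = 3.504 × 10⁻¹⁵ / (2 × 1.602 × 10⁻¹⁹) = 10.9 kV.

V = 10.9 kV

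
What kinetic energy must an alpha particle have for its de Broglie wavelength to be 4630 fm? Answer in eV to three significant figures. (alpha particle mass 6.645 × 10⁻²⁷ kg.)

p = h/λ = 6.626 × 10⁻³⁴ / 4.630 × 10⁻¹² = 1.431 × 10⁻²² kg·m/s.
KE = p²/(2m) = (1.431 × 10⁻²²)² / (2 × 6.645 × 10⁻²⁷) = 1.541 × 10⁻¹⁸ J = 9.62 eV.

KE = 9.62 eV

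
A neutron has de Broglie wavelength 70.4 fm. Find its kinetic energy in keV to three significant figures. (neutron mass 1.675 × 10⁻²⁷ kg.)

KE = 165 keV

p = h/λ = 6.626 × 10⁻³⁴ / 7.040 × 10⁻¹⁴ = 9.412 × 10⁻²¹ kg·m/s.
KE = p²/(2m) = (9.412 × 10⁻²¹)² / (2 × 1.675 × 10⁻²⁷) = 2.644 × 10⁻¹⁴ J = 165 keV.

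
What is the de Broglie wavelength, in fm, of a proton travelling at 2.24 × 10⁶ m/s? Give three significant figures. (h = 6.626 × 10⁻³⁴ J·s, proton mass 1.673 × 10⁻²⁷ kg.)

p = mv = 1.673 × 10⁻²⁷ × 2.24 × 10⁶ = 3.748 × 10⁻²¹ kg·m/s.
λ = h/p = 6.626 × 10⁻³⁴ / 3.748 × 10⁻²¹ = 1.77 × 10⁻¹³ m = 177 fm.

λ = 177 fm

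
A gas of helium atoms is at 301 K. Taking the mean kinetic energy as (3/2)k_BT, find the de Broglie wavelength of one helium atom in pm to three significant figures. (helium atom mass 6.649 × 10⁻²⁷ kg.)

KE = (3/2)k_BT = 1.5 × 1.381 × 10⁻²³ × 301 = 6.235 × 10⁻²¹ J.
p = √(2mKE) = √(2 × 6.649 × 10⁻²⁷ × 6.235 × 10⁻²¹) = 9.106 × 10⁻²⁴ kg·m/s.
λ = h/p = 7.28 × 10⁻¹¹ m = 72.8 pm.

λ = 72.8 pm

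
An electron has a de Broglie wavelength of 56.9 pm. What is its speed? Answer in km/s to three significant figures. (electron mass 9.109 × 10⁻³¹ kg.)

p = h/λ = 6.626 × 10⁻³⁴ / 5.690 × 10⁻¹¹ = 1.164 × 10⁻²³ kg·m/s.
v = p/m = 1.164 × 10⁻²³ / 9.109 × 10⁻³¹ = 1.28 × 10⁷ m/s = 1.28 × 10⁴ km/s.

v = 1.28 × 10⁴ km/s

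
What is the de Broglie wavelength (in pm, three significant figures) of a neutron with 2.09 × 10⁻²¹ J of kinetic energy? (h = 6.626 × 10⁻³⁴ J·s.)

λ = 250 pm

p = √(2mKE) = √(2 × 1.675 × 10⁻²⁷ × 2.090 × 10⁻²¹) = 2.646 × 10⁻²⁴ kg·m/s.
λ = h/p = 6.626 × 10⁻³⁴ / 2.646 × 10⁻²⁴ = 2.50 × 10⁻¹⁰ m = 250 pm.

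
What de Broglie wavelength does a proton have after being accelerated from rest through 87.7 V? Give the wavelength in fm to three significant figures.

λ = 3060 fm

KE = eV = 1.602 × 10⁻¹⁹ × 87.70 = 1.405 × 10⁻¹⁷ J.
p = √(2mKE) = √(2 × 1.673 × 10⁻²⁷ × 1.405 × 10⁻¹⁷) = 2.168 × 10⁻²² kg·m/s.
λ = h/p = 6.626 × 10⁻³⁴ / 2.168 × 10⁻²² = 3.06 × 10⁻¹² m = 3060 fm.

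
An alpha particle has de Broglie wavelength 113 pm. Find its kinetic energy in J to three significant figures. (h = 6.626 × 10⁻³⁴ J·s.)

KE = 2.59 × 10⁻²¹ J

p = h/λ = 6.626 × 10⁻³⁴ / 1.130 × 10⁻¹⁰ = 5.864 × 10⁻²⁴ kg·m/s.
KE = p²/(2m) = (5.864 × 10⁻²⁴)² / (2 × 6.645 × 10⁻²⁷) = 2.587 × 10⁻²¹ J = 2.59 × 10⁻²¹ J.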